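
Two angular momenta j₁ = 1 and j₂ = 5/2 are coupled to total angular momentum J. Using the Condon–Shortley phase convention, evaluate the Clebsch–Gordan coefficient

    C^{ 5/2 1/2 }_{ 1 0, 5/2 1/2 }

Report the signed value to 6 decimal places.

j₁+j₂−J=1  J+j₁−j₂=1  J−j₁+j₂=4  j₁+j₂+J+1=7
(j₁±m₁, j₂±m₂, J±M) = (1,1,3,2,3,2)
P² = 144/35
sum k=0..1:
  [0] +1/6 = 1/6
  [1] −1/4 = -1/4
S = -1/12
C² = P²·S² = 1/35 ; C = -0.169031

-0.169031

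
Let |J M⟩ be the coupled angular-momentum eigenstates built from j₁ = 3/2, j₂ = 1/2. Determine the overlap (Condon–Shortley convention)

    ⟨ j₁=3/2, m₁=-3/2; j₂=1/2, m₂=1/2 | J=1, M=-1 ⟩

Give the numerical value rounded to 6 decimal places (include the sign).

j₁+j₂−J=1  J+j₁−j₂=2  J−j₁+j₂=0  j₁+j₂+J+1=4
(j₁±m₁, j₂±m₂, J±M) = (0,3,1,0,0,2)
P² = 3
sum k=1..1:
  [1] −1/2 = -1/2
S = -1/2
C² = P²·S² = 3/4 ; C = -0.866025

−√(3/4) = -0.866025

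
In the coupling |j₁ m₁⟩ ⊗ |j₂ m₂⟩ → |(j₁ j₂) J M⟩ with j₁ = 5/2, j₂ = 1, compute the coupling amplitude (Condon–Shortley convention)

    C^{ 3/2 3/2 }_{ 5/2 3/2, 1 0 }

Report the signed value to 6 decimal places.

−√(4/15) ≈ -0.516398

√[4·2!3!0!/6! · 4!1!1!1!3!0!] = √(48/5)
  +(−1)^1/∏(1,1,0,0,3,0)! = -1/6  (running -1/6)
⟨..|..⟩ = √(48/5)·(-1/6) = -0.516398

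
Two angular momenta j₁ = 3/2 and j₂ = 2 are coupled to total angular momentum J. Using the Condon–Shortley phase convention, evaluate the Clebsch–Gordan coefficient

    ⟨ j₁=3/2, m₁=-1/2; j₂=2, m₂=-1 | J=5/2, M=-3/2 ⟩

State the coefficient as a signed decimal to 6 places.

triangle: 1!*2!*3!/7! = 12/5040
(j±m)!: 1!*2!*1!*3!*1!*4! = 288
prefactor² = (2J+1)*Δ*N² = 144/35
  k=0: +1/(0!*1!*2!*1!*0!*2!) = 1/4
  k=1: −1/(1!*0!*1!*0!*1!*3!) = -1/6
Σ = 1/12  ⇒  CG² = 144/35*1/12² = 1/35
CG = +√(1/35) = +0.169031

+√(1/35) ≈ +0.169031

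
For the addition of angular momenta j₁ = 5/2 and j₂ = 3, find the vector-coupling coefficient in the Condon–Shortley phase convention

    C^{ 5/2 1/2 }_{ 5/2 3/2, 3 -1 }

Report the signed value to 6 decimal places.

√[6·3!2!3!/9! · 4!1!2!4!3!2!] = √(576/35)
  +(−1)^0/∏(0,3,1,2,1,1)! = 1/12  (running 1/12)
  +(−1)^1/∏(1,2,0,1,2,2)! = -1/8  (running -1/24)
⟨..|..⟩ = √(576/35)·(-1/24) = -0.169031

-0.169031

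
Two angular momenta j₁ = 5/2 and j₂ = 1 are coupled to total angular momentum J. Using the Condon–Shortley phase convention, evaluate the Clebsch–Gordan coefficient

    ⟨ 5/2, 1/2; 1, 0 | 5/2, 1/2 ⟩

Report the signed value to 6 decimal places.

√[6·1!4!1!/7! · 3!2!1!1!3!2!] = √(144/35)
  +(−1)^0/∏(0,1,2,1,2,0)! = 1/4  (running 1/4)
  +(−1)^1/∏(1,0,1,0,3,1)! = -1/6  (running 1/12)
⟨..|..⟩ = √(144/35)·(1/12) = +0.169031

+0.169031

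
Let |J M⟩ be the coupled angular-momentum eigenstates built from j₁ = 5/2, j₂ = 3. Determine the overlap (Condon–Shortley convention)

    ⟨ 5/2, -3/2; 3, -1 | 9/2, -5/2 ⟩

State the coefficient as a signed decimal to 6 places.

-0.317821  (= −√(10/99))

j₁+j₂−J=1  J+j₁−j₂=4  J−j₁+j₂=5  j₁+j₂+J+1=11
(j₁±m₁, j₂±m₂, J±M) = (1,4,2,4,2,7)
P² = 92160/11
sum k=0..1:
  [0] +1/288 = 1/288
  [1] −1/144 = -1/144
S = -1/288
C² = P²·S² = 10/99 ; C = -0.317821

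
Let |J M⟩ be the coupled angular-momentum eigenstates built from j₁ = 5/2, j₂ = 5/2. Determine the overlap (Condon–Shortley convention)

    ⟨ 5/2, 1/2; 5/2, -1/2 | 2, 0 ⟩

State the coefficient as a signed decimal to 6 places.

−√(4/21) ≈ -0.436436

√[5·3!2!2!/8! · 3!2!2!3!2!2!] = √(12/7)
  +(−1)^0/∏(0,3,2,2,0,0)! = 1/24  (running 1/24)
  +(−1)^1/∏(1,2,1,1,1,1)! = -1/2  (running -11/24)
  +(−1)^2/∏(2,1,0,0,2,2)! = 1/8  (running -1/3)
⟨..|..⟩ = √(12/7)·(-1/3) = -0.436436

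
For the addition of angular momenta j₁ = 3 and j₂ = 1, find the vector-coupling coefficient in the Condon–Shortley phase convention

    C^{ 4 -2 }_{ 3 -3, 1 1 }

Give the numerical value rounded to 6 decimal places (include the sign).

triangle: 0!×6!×2!/9! = 1440/362880
(j±m)!: 0!×6!×2!×0!×2!×6! = 2073600
prefactor² = (2J+1)×Δ×N² = 518400/7
  k=0: +1/(0!×0!×6!×2!×0!×0!) = 1/1440
Σ = 1/1440  ⇒  CG² = 518400/7×1/1440² = 1/28
CG = +√(1/28) = +0.188982

+√(1/28) ≈ +0.188982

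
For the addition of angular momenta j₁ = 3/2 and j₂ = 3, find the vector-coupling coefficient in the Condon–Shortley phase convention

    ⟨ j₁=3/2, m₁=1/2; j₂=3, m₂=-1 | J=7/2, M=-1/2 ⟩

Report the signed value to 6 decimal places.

+√(2/7) = +0.534522

triangle: 1!·2!·5!/9! = 240/362880
(j±m)!: 2!·1!·2!·4!·3!·4! = 13824
prefactor² = (2J+1)·Δ·N² = 512/7
  k=0: +1/(0!·1!·1!·2!·1!·3!) = 1/12
  k=1: −1/(1!·0!·0!·1!·2!·4!) = -1/48
Σ = 1/16  ⇒  CG² = 512/7·1/16² = 2/7
CG = +√(2/7) = +0.534522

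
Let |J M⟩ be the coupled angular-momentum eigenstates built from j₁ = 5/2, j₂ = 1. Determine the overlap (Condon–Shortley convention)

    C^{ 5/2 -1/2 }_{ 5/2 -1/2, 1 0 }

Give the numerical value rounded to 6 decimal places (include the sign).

triangle: 1!*4!*1!/7! = 24/5040
(j±m)!: 2!*3!*1!*1!*2!*3! = 144
prefactor² = (2J+1)*Δ*N² = 144/35
  k=0: +1/(0!*1!*3!*1!*1!*0!) = 1/6
  k=1: −1/(1!*0!*2!*0!*2!*1!) = -1/4
Σ = -1/12  ⇒  CG² = 144/35*(-1/12)² = 1/35
CG = −√(1/35) = -0.169031

−√(1/35) = -0.169031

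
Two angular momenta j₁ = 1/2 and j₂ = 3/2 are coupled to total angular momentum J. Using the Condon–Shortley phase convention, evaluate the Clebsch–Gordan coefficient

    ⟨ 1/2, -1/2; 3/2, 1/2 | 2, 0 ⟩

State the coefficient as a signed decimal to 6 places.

+√(1/2) = +0.707107

j₁+j₂−J=0  J+j₁−j₂=1  J−j₁+j₂=3  j₁+j₂+J+1=5
(j₁±m₁, j₂±m₂, J±M) = (0,1,2,1,2,2)
P² = 2
sum k=0..0:
  [0] +1/2 = 1/2
S = 1/2
C² = P²·S² = 1/2 ; C = +0.707107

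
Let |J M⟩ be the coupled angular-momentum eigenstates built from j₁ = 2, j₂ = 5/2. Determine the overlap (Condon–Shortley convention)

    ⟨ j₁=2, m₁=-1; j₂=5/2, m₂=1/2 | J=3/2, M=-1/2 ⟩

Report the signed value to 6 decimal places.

+√(5/21) ≈ +0.487950

j₁+j₂−J=3  J+j₁−j₂=1  J−j₁+j₂=2  j₁+j₂+J+1=7
(j₁±m₁, j₂±m₂, J±M) = (1,3,3,2,1,2)
P² = 48/35
sum k=2..3:
  [2] +1/2 = 1/2
  [3] −1/12 = -1/12
S = 5/12
C² = P²·S² = 5/21 ; C = +0.487950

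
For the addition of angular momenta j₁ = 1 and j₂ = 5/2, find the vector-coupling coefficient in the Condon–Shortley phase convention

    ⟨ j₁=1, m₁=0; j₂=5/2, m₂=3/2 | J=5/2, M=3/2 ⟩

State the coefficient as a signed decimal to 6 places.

−√(9/35) ≈ -0.507093

√[6·1!1!4!/7! · 1!1!4!1!4!1!] = √(576/35)
  +(−1)^0/∏(0,1,1,4,0,0)! = 1/24  (running 1/24)
  +(−1)^1/∏(1,0,0,3,1,1)! = -1/6  (running -1/8)
⟨..|..⟩ = √(576/35)·(-1/8) = -0.507093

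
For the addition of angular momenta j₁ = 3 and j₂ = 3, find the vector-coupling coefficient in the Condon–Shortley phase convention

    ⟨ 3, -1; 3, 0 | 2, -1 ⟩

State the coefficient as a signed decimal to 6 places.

+√(1/42) = +0.154303

√[5·4!2!2!/9! · 2!4!3!3!1!3!] = √(96/7)
  +(−1)^2/∏(2,2,2,1,0,1)! = 1/8  (running 1/8)
  +(−1)^3/∏(3,1,1,0,1,2)! = -1/12  (running 1/24)
⟨..|..⟩ = √(96/7)·(1/24) = +0.154303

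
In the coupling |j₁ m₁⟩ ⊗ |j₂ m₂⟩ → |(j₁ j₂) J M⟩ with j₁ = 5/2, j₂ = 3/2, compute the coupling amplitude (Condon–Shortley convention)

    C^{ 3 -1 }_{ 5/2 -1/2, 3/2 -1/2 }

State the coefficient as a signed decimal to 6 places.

+√(1/60) = +0.129099

√[7·1!4!2!/8! · 2!3!1!2!2!4!] = √(48/5)
  +(−1)^0/∏(0,1,3,1,1,1)! = 1/6  (running 1/6)
  +(−1)^1/∏(1,0,2,0,2,2)! = -1/8  (running 1/24)
⟨..|..⟩ = √(48/5)·(1/24) = +0.129099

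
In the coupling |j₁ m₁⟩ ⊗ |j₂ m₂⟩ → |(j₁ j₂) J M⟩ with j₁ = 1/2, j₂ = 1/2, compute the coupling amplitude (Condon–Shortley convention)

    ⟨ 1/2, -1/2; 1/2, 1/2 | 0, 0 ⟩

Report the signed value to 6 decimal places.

triangle: 1!×0!×0!/2! = 1/2
(j±m)!: 0!×1!×1!×0!×0!×0! = 1
prefactor² = (2J+1)×Δ×N² = 1/2
  k=1: −1/(1!×0!×0!×0!×0!×0!) = -1
Σ = -1  ⇒  CG² = 1/2×(-1)² = 1/2
CG = −√(1/2) = -0.707107

-0.707107  (= −√(1/2))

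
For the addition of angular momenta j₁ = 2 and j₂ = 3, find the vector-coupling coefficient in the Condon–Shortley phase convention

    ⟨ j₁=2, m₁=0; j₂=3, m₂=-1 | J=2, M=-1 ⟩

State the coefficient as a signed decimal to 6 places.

j₁+j₂−J=3  J+j₁−j₂=1  J−j₁+j₂=3  j₁+j₂+J+1=8
(j₁±m₁, j₂±m₂, J±M) = (2,2,2,4,1,3)
P² = 36/7
sum k=1..2:
  [1] −1/4 = -1/4
  [2] +1/12 = 1/12
S = -1/6
C² = P²·S² = 1/7 ; C = -0.377964

−√(1/7) = -0.377964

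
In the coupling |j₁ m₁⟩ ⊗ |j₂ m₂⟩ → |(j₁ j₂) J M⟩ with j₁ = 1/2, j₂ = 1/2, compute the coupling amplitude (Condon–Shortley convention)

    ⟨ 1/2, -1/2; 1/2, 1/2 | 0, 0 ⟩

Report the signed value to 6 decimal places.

√[1·1!0!0!/2! · 0!1!1!0!0!0!] = √(1/2)
  +(−1)^1/∏(1,0,0,0,0,0)! = -1  (running -1)
⟨..|..⟩ = √(1/2)·(-1) = -0.707107

−√(1/2) = -0.707107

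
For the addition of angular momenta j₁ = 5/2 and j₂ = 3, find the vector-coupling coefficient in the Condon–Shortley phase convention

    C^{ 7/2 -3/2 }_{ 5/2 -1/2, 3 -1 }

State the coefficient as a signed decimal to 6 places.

triangle: 2!×3!×4!/10! = 288/3628800
(j±m)!: 2!×3!×2!×4!×2!×5! = 138240
prefactor² = (2J+1)×Δ×N² = 3072/35
  k=0: +1/(0!×2!×3!×2!×0!×2!) = 1/48
  k=1: −1/(1!×1!×2!×1!×1!×3!) = -1/12
  k=2: +1/(2!×0!×1!×0!×2!×4!) = 1/96
Σ = -5/96  ⇒  CG² = 3072/35×(-5/96)² = 5/21
CG = −√(5/21) = -0.487950

-0.487950  (= −√(5/21))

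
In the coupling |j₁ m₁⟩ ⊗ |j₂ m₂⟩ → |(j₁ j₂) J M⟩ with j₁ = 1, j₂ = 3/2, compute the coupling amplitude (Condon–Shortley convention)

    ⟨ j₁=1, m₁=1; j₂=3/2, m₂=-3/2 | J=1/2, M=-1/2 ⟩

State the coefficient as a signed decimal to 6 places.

+0.707107

√[2·2!0!1!/4! · 2!0!0!3!0!1!] = √(2)
  +(−1)^0/∏(0,2,0,0,0,1)! = 1/2  (running 1/2)
⟨..|..⟩ = √(2)·(1/2) = +0.707107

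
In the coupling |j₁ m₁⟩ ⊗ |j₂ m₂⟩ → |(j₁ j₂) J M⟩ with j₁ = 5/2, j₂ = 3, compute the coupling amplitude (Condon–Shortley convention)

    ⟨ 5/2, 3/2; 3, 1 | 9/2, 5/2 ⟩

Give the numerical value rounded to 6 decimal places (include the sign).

j₁+j₂−J=1  J+j₁−j₂=4  J−j₁+j₂=5  j₁+j₂+J+1=11
(j₁±m₁, j₂±m₂, J±M) = (4,1,4,2,7,2)
P² = 92160/11
sum k=0..1:
  [0] +1/144 = 1/144
  [1] −1/288 = -1/288
S = 1/288
C² = P²·S² = 10/99 ; C = +0.317821

+√(10/99) ≈ +0.317821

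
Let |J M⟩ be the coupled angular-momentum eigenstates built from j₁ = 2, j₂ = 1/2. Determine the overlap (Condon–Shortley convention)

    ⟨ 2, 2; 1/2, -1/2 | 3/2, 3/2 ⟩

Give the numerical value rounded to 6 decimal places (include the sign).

√[4·1!3!0!/5! · 4!0!0!1!3!0!] = √(144/5)
  +(−1)^0/∏(0,1,0,0,3,0)! = 1/6  (running 1/6)
⟨..|..⟩ = √(144/5)·(1/6) = +0.894427

+√(4/5) = +0.894427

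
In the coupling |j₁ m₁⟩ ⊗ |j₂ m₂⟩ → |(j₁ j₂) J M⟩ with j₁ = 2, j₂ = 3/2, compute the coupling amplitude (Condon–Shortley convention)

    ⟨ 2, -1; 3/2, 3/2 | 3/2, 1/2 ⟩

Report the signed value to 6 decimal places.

j₁+j₂−J=2  J+j₁−j₂=2  J−j₁+j₂=1  j₁+j₂+J+1=6
(j₁±m₁, j₂±m₂, J±M) = (1,3,3,0,2,1)
P² = 8/5
sum k=2..2:
  [2] +1/2 = 1/2
S = 1/2
C² = P²·S² = 2/5 ; C = +0.632456

+√(2/5) ≈ +0.632456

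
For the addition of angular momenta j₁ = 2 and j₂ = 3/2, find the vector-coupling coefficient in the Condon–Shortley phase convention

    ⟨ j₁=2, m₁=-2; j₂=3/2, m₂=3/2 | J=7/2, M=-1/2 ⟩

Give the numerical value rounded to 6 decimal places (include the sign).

+√(1/35) ≈ +0.169031

triangle: 0!·4!·3!/8! = 144/40320
(j±m)!: 0!·4!·3!·0!·3!·4! = 20736
prefactor² = (2J+1)·Δ·N² = 20736/35
  k=0: +1/(0!·0!·4!·3!·0!·0!) = 1/144
Σ = 1/144  ⇒  CG² = 20736/35·1/144² = 1/35
CG = +√(1/35) = +0.169031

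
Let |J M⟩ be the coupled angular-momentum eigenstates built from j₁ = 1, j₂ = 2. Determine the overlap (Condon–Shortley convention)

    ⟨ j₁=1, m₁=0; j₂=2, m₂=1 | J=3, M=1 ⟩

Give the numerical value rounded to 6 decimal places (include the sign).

√[7·0!2!4!/7! · 1!1!3!1!4!2!] = √(96/5)
  +(−1)^0/∏(0,0,1,3,1,1)! = 1/6  (running 1/6)
⟨..|..⟩ = √(96/5)·(1/6) = +0.730297

+√(8/15) = +0.730297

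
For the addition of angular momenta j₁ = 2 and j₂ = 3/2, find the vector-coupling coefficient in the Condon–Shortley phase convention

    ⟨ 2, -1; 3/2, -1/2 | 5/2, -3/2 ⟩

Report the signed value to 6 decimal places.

−√(1/35) = -0.169031

√[6·1!3!2!/7! · 1!3!1!2!1!4!] = √(144/35)
  +(−1)^0/∏(0,1,3,1,0,1)! = 1/6  (running 1/6)
  +(−1)^1/∏(1,0,2,0,1,2)! = -1/4  (running -1/12)
⟨..|..⟩ = √(144/35)·(-1/12) = -0.169031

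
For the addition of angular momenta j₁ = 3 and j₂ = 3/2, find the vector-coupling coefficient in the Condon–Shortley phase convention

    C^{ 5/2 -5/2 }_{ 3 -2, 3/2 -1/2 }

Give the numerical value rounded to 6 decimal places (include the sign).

j₁+j₂−J=2  J+j₁−j₂=4  J−j₁+j₂=1  j₁+j₂+J+1=8
(j₁±m₁, j₂±m₂, J±M) = (1,5,1,2,0,5)
P² = 1440/7
sum k=1..1:
  [1] −1/24 = -1/24
S = -1/24
C² = P²·S² = 5/14 ; C = -0.597614

−√(5/14) ≈ -0.597614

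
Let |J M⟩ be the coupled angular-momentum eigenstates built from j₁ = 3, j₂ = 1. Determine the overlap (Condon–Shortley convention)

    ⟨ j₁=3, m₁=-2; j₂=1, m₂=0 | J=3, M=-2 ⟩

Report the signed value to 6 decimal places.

√[7·1!5!1!/8! · 1!5!1!1!1!5!] = √(300)
  +(−1)^0/∏(0,1,5,1,0,0)! = 1/120  (running 1/120)
  +(−1)^1/∏(1,0,4,0,1,1)! = -1/24  (running -1/30)
⟨..|..⟩ = √(300)·(-1/30) = -0.577350

-0.577350  (= −√(1/3))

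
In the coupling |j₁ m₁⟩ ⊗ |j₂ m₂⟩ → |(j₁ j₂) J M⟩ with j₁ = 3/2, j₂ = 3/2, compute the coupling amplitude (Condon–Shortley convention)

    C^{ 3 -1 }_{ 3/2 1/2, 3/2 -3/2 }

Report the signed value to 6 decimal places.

+0.447214

j₁+j₂−J=0  J+j₁−j₂=3  J−j₁+j₂=3  j₁+j₂+J+1=7
(j₁±m₁, j₂±m₂, J±M) = (2,1,0,3,2,4)
P² = 144/5
sum k=0..0:
  [0] +1/12 = 1/12
S = 1/12
C² = P²·S² = 1/5 ; C = +0.447214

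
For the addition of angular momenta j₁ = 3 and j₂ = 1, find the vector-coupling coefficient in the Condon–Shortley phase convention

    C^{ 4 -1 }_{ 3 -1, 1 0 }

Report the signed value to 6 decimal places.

j₁+j₂−J=0  J+j₁−j₂=6  J−j₁+j₂=2  j₁+j₂+J+1=9
(j₁±m₁, j₂±m₂, J±M) = (2,4,1,1,3,5)
P² = 8640/7
sum k=0..0:
  [0] +1/48 = 1/48
S = 1/48
C² = P²·S² = 15/28 ; C = +0.731925

+0.731925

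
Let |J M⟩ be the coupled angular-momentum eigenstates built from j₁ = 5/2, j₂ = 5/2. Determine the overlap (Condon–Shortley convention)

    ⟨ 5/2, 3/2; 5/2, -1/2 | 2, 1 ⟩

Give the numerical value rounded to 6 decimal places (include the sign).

−√(1/7) = -0.377964

√[5·3!2!2!/8! · 4!1!2!3!3!1!] = √(36/7)
  +(−1)^0/∏(0,3,1,2,1,0)! = 1/12  (running 1/12)
  +(−1)^1/∏(1,2,0,1,2,1)! = -1/4  (running -1/6)
⟨..|..⟩ = √(36/7)·(-1/6) = -0.377964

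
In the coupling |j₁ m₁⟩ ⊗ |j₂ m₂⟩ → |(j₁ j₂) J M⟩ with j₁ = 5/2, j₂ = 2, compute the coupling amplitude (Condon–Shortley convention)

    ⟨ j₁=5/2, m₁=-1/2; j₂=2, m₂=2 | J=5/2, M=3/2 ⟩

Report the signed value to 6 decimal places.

+√(27/70) ≈ +0.621059

triangle: 2!×3!×2!/8! = 24/40320
(j±m)!: 2!×3!×4!×0!×4!×1! = 6912
prefactor² = (2J+1)×Δ×N² = 864/35
  k=2: +1/(2!×0!×1!×2!×2!×0!) = 1/8
Σ = 1/8  ⇒  CG² = 864/35×1/8² = 27/70
CG = +√(27/70) = +0.621059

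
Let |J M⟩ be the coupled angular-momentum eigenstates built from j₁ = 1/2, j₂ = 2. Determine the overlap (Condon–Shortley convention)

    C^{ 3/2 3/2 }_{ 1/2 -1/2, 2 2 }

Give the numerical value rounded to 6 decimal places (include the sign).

-0.894427  (= −√(4/5))

j₁+j₂−J=1  J+j₁−j₂=0  J−j₁+j₂=3  j₁+j₂+J+1=5
(j₁±m₁, j₂±m₂, J±M) = (0,1,4,0,3,0)
P² = 144/5
sum k=1..1:
  [1] −1/6 = -1/6
S = -1/6
C² = P²·S² = 4/5 ; C = -0.894427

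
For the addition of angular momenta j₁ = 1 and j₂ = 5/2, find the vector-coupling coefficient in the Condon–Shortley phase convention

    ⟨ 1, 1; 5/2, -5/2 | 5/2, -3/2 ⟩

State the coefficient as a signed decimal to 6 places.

√[6·1!1!4!/7! · 2!0!0!5!1!4!] = √(1152/7)
  +(−1)^0/∏(0,1,0,0,1,4)! = 1/24  (running 1/24)
⟨..|..⟩ = √(1152/7)·(1/24) = +0.534522

+0.534522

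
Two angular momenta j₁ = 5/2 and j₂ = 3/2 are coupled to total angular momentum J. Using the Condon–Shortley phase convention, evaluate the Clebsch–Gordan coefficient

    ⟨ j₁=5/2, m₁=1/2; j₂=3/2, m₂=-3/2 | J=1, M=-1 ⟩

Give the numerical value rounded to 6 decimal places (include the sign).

triangle: 3!×2!×0!/6! = 12/720
(j±m)!: 3!×2!×0!×3!×0!×2! = 144
prefactor² = (2J+1)×Δ×N² = 36/5
  k=0: +1/(0!×3!×2!×0!×0!×0!) = 1/12
Σ = 1/12  ⇒  CG² = 36/5×1/12² = 1/20
CG = +√(1/20) = +0.223607

+0.223607  (= +√(1/20))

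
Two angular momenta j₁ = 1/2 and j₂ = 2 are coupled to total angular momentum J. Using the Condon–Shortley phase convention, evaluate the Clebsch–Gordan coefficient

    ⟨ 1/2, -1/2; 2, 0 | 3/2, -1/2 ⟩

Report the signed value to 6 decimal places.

-0.632456  (= −√(2/5))

j₁+j₂−J=1  J+j₁−j₂=0  J−j₁+j₂=3  j₁+j₂+J+1=5
(j₁±m₁, j₂±m₂, J±M) = (0,1,2,2,1,2)
P² = 8/5
sum k=1..1:
  [1] −1/2 = -1/2
S = -1/2
C² = P²·S² = 2/5 ; C = -0.632456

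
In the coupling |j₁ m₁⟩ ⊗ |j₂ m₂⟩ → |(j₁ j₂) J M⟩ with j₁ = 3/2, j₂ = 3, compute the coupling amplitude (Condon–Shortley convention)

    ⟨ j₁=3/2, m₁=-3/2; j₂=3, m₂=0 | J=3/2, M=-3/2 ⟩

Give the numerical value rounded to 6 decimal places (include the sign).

j₁+j₂−J=3  J+j₁−j₂=0  J−j₁+j₂=3  j₁+j₂+J+1=7
(j₁±m₁, j₂±m₂, J±M) = (0,3,3,3,0,3)
P² = 1296/35
sum k=3..3:
  [3] −1/36 = -1/36
S = -1/36
C² = P²·S² = 1/35 ; C = -0.169031

-0.169031  (= −√(1/35))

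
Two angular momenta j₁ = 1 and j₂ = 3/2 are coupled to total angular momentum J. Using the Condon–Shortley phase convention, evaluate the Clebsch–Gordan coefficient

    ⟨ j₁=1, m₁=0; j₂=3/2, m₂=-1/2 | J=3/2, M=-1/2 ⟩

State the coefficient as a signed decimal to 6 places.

√[4·1!1!2!/5! · 1!1!1!2!1!2!] = √(4/15)
  +(−1)^0/∏(0,1,1,1,0,1)! = 1  (running 1)
  +(−1)^1/∏(1,0,0,0,1,2)! = -1/2  (running 1/2)
⟨..|..⟩ = √(4/15)·(1/2) = +0.258199

+0.258199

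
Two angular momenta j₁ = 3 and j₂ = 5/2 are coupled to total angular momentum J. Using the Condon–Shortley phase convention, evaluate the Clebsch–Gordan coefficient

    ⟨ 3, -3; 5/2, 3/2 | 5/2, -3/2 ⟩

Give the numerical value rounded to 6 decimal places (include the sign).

triangle: 3!×3!×2!/9! = 72/362880
(j±m)!: 0!×6!×4!×1!×1!×4! = 414720
prefactor² = (2J+1)×Δ×N² = 3456/7
  k=3: −1/(3!×0!×3!×1!×0!×1!) = -1/36
Σ = -1/36  ⇒  CG² = 3456/7×(-1/36)² = 8/21
CG = −√(8/21) = -0.617213

−√(8/21) = -0.617213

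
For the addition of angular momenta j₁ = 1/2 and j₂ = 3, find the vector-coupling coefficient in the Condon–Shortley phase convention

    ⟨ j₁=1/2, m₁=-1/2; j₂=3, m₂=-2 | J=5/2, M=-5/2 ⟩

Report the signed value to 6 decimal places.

√[6·1!0!5!/7! · 0!1!1!5!0!5!] = √(14400/7)
  +(−1)^1/∏(1,0,0,0,0,5)! = -1/120  (running -1/120)
⟨..|..⟩ = √(14400/7)·(-1/120) = -0.377964

−√(1/7) ≈ -0.377964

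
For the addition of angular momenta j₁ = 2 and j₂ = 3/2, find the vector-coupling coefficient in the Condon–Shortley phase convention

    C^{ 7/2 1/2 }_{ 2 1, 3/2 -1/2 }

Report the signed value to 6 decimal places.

+√(12/35) = +0.585540

j₁+j₂−J=0  J+j₁−j₂=4  J−j₁+j₂=3  j₁+j₂+J+1=8
(j₁±m₁, j₂±m₂, J±M) = (3,1,1,2,4,3)
P² = 1728/35
sum k=0..0:
  [0] +1/12 = 1/12
S = 1/12
C² = P²·S² = 12/35 ; C = +0.585540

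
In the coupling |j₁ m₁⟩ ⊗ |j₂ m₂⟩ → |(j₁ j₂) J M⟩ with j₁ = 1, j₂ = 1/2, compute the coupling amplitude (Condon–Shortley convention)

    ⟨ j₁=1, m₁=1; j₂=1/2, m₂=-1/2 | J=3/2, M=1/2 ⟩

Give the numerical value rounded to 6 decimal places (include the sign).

+0.577350

j₁+j₂−J=0  J+j₁−j₂=2  J−j₁+j₂=1  j₁+j₂+J+1=4
(j₁±m₁, j₂±m₂, J±M) = (2,0,0,1,2,1)
P² = 4/3
sum k=0..0:
  [0] +1/2 = 1/2
S = 1/2
C² = P²·S² = 1/3 ; C = +0.577350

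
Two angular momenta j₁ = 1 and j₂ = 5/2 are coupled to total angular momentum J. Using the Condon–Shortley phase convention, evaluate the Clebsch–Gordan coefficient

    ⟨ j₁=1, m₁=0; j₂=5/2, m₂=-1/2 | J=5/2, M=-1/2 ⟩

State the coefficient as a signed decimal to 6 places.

+√(1/35) ≈ +0.169031

triangle: 1!·1!·4!/7! = 24/5040
(j±m)!: 1!·1!·2!·3!·2!·3! = 144
prefactor² = (2J+1)·Δ·N² = 144/35
  k=0: +1/(0!·1!·1!·2!·0!·2!) = 1/4
  k=1: −1/(1!·0!·0!·1!·1!·3!) = -1/6
Σ = 1/12  ⇒  CG² = 144/35·1/12² = 1/35
CG = +√(1/35) = +0.169031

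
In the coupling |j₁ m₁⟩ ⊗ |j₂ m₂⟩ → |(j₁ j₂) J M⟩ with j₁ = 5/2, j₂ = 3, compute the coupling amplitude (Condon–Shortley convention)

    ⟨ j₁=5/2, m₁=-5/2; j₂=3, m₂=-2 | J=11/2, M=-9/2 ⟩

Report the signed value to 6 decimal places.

+√(6/11) = +0.738549

√[12·0!5!6!/12! · 0!5!1!5!1!10!] = √(1244160000/11)
  +(−1)^0/∏(0,0,5,1,0,5)! = 1/14400  (running 1/14400)
⟨..|..⟩ = √(1244160000/11)·(1/14400) = +0.738549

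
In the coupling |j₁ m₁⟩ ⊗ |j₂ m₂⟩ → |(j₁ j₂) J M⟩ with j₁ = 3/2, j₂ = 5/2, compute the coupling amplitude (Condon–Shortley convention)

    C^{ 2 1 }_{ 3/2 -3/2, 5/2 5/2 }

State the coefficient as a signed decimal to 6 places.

j₁+j₂−J=2  J+j₁−j₂=1  J−j₁+j₂=3  j₁+j₂+J+1=7
(j₁±m₁, j₂±m₂, J±M) = (0,3,5,0,3,1)
P² = 360/7
sum k=2..2:
  [2] +1/12 = 1/12
S = 1/12
C² = P²·S² = 5/14 ; C = +0.597614

+0.597614  (= +√(5/14))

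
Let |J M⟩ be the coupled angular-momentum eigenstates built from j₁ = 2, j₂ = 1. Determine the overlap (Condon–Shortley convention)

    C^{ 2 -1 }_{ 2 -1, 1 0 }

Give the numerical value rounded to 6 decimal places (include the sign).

-0.408248

√[5·1!3!1!/6! · 1!3!1!1!1!3!] = √(3/2)
  +(−1)^0/∏(0,1,3,1,0,0)! = 1/6  (running 1/6)
  +(−1)^1/∏(1,0,2,0,1,1)! = -1/2  (running -1/3)
⟨..|..⟩ = √(3/2)·(-1/3) = -0.408248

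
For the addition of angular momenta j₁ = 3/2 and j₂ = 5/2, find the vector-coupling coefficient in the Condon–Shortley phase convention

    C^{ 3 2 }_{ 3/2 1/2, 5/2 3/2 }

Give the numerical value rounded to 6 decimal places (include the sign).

j₁+j₂−J=1  J+j₁−j₂=2  J−j₁+j₂=4  j₁+j₂+J+1=8
(j₁±m₁, j₂±m₂, J±M) = (2,1,4,1,5,1)
P² = 48
sum k=0..1:
  [0] +1/24 = 1/24
  [1] −1/12 = -1/12
S = -1/24
C² = P²·S² = 1/12 ; C = -0.288675

-0.288675  (= −√(1/12))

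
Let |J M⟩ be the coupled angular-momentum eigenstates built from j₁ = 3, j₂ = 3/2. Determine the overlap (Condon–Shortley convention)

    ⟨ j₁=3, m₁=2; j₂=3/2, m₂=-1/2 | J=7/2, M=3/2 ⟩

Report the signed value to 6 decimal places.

√[8·1!5!2!/9! · 5!1!1!2!5!2!] = √(6400/21)
  +(−1)^0/∏(0,1,1,1,4,1)! = 1/24  (running 1/24)
  +(−1)^1/∏(1,0,0,0,5,2)! = -1/240  (running 3/80)
⟨..|..⟩ = √(6400/21)·(3/80) = +0.654654

+0.654654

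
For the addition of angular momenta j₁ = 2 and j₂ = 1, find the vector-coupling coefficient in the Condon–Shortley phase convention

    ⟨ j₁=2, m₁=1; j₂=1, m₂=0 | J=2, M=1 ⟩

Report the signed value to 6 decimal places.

+0.408248

√[5·1!3!1!/6! · 3!1!1!1!3!1!] = √(3/2)
  +(−1)^0/∏(0,1,1,1,2,0)! = 1/2  (running 1/2)
  +(−1)^1/∏(1,0,0,0,3,1)! = -1/6  (running 1/3)
⟨..|..⟩ = √(3/2)·(1/3) = +0.408248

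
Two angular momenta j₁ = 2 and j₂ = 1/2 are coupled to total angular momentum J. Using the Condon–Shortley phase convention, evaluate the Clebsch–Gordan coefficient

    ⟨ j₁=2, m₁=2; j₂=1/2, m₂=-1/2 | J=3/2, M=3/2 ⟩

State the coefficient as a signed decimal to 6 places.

+√(4/5) ≈ +0.894427

triangle: 1!·3!·0!/5! = 6/120
(j±m)!: 4!·0!·0!·1!·3!·0! = 144
prefactor² = (2J+1)·Δ·N² = 144/5
  k=0: +1/(0!·1!·0!·0!·3!·0!) = 1/6
Σ = 1/6  ⇒  CG² = 144/5·1/6² = 4/5
CG = +√(4/5) = +0.894427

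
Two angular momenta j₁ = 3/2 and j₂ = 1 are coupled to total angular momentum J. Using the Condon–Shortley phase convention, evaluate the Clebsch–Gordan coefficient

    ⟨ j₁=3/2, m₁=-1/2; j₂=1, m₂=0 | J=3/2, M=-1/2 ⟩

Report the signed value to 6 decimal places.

−√(1/15) = -0.258199

j₁+j₂−J=1  J+j₁−j₂=2  J−j₁+j₂=1  j₁+j₂+J+1=5
(j₁±m₁, j₂±m₂, J±M) = (1,2,1,1,1,2)
P² = 4/15
sum k=0..1:
  [0] +1/2 = 1/2
  [1] −1/1 = -1
S = -1/2
C² = P²·S² = 1/15 ; C = -0.258199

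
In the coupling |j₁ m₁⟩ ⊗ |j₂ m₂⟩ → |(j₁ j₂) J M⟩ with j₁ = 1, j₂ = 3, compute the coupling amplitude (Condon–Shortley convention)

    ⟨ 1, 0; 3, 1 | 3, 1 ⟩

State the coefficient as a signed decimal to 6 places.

triangle: 1!×1!×5!/8! = 120/40320
(j±m)!: 1!×1!×4!×2!×4!×2! = 2304
prefactor² = (2J+1)×Δ×N² = 48
  k=0: +1/(0!×1!×1!×4!×0!×1!) = 1/24
  k=1: −1/(1!×0!×0!×3!×1!×2!) = -1/12
Σ = -1/24  ⇒  CG² = 48×(-1/24)² = 1/12
CG = −√(1/12) = -0.288675

−√(1/12) = -0.288675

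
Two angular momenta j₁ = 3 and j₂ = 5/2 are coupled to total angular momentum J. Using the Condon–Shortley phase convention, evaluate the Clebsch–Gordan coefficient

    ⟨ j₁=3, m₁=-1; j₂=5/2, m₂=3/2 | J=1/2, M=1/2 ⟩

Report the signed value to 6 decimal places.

j₁+j₂−J=5  J+j₁−j₂=1  J−j₁+j₂=0  j₁+j₂+J+1=7
(j₁±m₁, j₂±m₂, J±M) = (2,4,4,1,1,0)
P² = 384/7
sum k=4..4:
  [4] +1/24 = 1/24
S = 1/24
C² = P²·S² = 2/21 ; C = +0.308607

+√(2/21) ≈ +0.308607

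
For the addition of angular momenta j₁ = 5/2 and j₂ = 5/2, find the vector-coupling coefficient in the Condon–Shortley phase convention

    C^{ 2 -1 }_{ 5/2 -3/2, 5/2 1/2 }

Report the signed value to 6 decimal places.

+0.377964  (= +√(1/7))

√[5·3!2!2!/8! · 1!4!3!2!1!3!] = √(36/7)
  +(−1)^2/∏(2,1,2,1,0,1)! = 1/4  (running 1/4)
  +(−1)^3/∏(3,0,1,0,1,2)! = -1/12  (running 1/6)
⟨..|..⟩ = √(36/7)·(1/6) = +0.377964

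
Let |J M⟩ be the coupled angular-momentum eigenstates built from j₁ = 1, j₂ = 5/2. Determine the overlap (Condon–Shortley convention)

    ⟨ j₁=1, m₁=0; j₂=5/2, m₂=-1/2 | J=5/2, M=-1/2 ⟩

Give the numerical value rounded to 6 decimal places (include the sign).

triangle: 1!·1!·4!/7! = 24/5040
(j±m)!: 1!·1!·2!·3!·2!·3! = 144
prefactor² = (2J+1)·Δ·N² = 144/35
  k=0: +1/(0!·1!·1!·2!·0!·2!) = 1/4
  k=1: −1/(1!·0!·0!·1!·1!·3!) = -1/6
Σ = 1/12  ⇒  CG² = 144/35·1/12² = 1/35
CG = +√(1/35) = +0.169031

+0.169031  (= +√(1/35))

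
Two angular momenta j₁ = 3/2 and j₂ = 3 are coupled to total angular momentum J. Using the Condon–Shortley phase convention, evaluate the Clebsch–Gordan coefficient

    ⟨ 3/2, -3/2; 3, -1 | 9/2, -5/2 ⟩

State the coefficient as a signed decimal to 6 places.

+0.645497  (= +√(5/12))

triangle: 0!*3!*6!/10! = 4320/3628800
(j±m)!: 0!*3!*2!*4!*2!*7! = 2903040
prefactor² = (2J+1)*Δ*N² = 34560
  k=0: +1/(0!*0!*3!*2!*0!*4!) = 1/288
Σ = 1/288  ⇒  CG² = 34560*1/288² = 5/12
CG = +√(5/12) = +0.645497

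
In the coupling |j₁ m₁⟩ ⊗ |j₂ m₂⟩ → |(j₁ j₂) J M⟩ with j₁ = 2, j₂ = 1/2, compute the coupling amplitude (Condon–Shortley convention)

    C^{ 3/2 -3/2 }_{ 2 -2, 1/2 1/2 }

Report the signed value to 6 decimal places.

j₁+j₂−J=1  J+j₁−j₂=3  J−j₁+j₂=0  j₁+j₂+J+1=5
(j₁±m₁, j₂±m₂, J±M) = (0,4,1,0,0,3)
P² = 144/5
sum k=1..1:
  [1] −1/6 = -1/6
S = -1/6
C² = P²·S² = 4/5 ; C = -0.894427

-0.894427  (= −√(4/5))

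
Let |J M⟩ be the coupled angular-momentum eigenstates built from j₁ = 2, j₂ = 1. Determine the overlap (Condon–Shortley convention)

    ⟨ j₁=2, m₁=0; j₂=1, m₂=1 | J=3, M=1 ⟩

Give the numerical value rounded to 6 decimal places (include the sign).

+0.632456  (= +√(2/5))

triangle: 0!*4!*2!/7! = 48/5040
(j±m)!: 2!*2!*2!*0!*4!*2! = 384
prefactor² = (2J+1)*Δ*N² = 128/5
  k=0: +1/(0!*0!*2!*2!*2!*0!) = 1/8
Σ = 1/8  ⇒  CG² = 128/5*1/8² = 2/5
CG = +√(2/5) = +0.632456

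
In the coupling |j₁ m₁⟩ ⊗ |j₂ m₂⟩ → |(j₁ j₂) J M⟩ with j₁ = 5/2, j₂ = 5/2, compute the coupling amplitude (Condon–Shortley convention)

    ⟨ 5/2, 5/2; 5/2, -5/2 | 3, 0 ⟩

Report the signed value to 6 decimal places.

√[7·2!3!3!/9! · 5!0!0!5!3!3!] = √(720)
  +(−1)^0/∏(0,2,0,0,3,3)! = 1/72  (running 1/72)
⟨..|..⟩ = √(720)·(1/72) = +0.372678

+√(5/36) ≈ +0.372678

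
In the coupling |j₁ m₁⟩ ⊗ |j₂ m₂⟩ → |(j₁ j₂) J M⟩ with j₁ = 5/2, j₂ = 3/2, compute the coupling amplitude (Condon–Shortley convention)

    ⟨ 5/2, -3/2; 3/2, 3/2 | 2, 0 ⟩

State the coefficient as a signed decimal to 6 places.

triangle: 2!*3!*1!/7! = 12/5040
(j±m)!: 1!*4!*3!*0!*2!*2! = 576
prefactor² = (2J+1)*Δ*N² = 48/7
  k=2: +1/(2!*0!*2!*1!*1!*0!) = 1/4
Σ = 1/4  ⇒  CG² = 48/7*1/4² = 3/7
CG = +√(3/7) = +0.654654

+0.654654  (= +√(3/7))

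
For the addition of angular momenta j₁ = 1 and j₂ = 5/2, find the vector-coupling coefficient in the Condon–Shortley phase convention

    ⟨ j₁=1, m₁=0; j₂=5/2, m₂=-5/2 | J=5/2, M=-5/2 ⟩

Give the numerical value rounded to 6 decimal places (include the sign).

j₁+j₂−J=1  J+j₁−j₂=1  J−j₁+j₂=4  j₁+j₂+J+1=7
(j₁±m₁, j₂±m₂, J±M) = (1,1,0,5,0,5)
P² = 2880/7
sum k=0..0:
  [0] +1/24 = 1/24
S = 1/24
C² = P²·S² = 5/7 ; C = +0.845154

+0.845154  (= +√(5/7))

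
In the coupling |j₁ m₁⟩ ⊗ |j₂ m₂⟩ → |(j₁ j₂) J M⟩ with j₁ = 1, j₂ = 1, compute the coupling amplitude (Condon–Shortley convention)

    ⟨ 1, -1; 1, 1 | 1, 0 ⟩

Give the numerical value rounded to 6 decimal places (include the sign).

-0.707107  (= −√(1/2))

j₁+j₂−J=1  J+j₁−j₂=1  J−j₁+j₂=1  j₁+j₂+J+1=4
(j₁±m₁, j₂±m₂, J±M) = (0,2,2,0,1,1)
P² = 1/2
sum k=1..1:
  [1] −1/1 = -1
S = -1
C² = P²·S² = 1/2 ; C = -0.707107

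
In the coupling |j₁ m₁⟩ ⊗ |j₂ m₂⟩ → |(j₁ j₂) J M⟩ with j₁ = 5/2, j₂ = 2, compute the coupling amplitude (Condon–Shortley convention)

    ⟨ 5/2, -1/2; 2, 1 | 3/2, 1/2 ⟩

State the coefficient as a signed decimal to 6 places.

j₁+j₂−J=3  J+j₁−j₂=2  J−j₁+j₂=1  j₁+j₂+J+1=7
(j₁±m₁, j₂±m₂, J±M) = (2,3,3,1,2,1)
P² = 48/35
sum k=2..3:
  [2] +1/2 = 1/2
  [3] −1/12 = -1/12
S = 5/12
C² = P²·S² = 5/21 ; C = +0.487950

+√(5/21) = +0.487950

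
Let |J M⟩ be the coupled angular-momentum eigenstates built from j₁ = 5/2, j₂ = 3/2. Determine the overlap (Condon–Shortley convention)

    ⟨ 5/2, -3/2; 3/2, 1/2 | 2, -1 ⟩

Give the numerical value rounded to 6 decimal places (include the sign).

+0.154303  (= +√(1/42))

j₁+j₂−J=2  J+j₁−j₂=3  J−j₁+j₂=1  j₁+j₂+J+1=7
(j₁±m₁, j₂±m₂, J±M) = (1,4,2,1,1,3)
P² = 24/7
sum k=1..2:
  [1] −1/6 = -1/6
  [2] +1/4 = 1/4
S = 1/12
C² = P²·S² = 1/42 ; C = +0.154303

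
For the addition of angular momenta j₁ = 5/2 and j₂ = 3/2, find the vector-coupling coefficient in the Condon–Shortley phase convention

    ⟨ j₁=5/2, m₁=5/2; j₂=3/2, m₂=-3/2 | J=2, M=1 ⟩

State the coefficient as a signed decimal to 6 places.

+√(5/14) = +0.597614

triangle: 2!*3!*1!/7! = 12/5040
(j±m)!: 5!*0!*0!*3!*3!*1! = 4320
prefactor² = (2J+1)*Δ*N² = 360/7
  k=0: +1/(0!*2!*0!*0!*3!*1!) = 1/12
Σ = 1/12  ⇒  CG² = 360/7*1/12² = 5/14
CG = +√(5/14) = +0.597614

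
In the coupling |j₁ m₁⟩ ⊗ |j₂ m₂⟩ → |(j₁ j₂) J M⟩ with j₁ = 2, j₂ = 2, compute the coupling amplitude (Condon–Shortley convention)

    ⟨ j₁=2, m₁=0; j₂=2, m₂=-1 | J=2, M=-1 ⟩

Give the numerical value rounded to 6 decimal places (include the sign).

-0.267261

triangle: 2!×2!×2!/7! = 8/5040
(j±m)!: 2!×2!×1!×3!×1!×3! = 144
prefactor² = (2J+1)×Δ×N² = 8/7
  k=0: +1/(0!×2!×2!×1!×0!×1!) = 1/4
  k=1: −1/(1!×1!×1!×0!×1!×2!) = -1/2
Σ = -1/4  ⇒  CG² = 8/7×(-1/4)² = 1/14
CG = −√(1/14) = -0.267261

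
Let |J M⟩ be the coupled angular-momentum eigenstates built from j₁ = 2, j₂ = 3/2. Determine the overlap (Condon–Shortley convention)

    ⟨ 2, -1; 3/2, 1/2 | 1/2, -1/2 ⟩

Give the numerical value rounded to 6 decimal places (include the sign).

+0.547723  (= +√(3/10))

triangle: 3!·1!·0!/5! = 6/120
(j±m)!: 1!·3!·2!·1!·0!·1! = 12
prefactor² = (2J+1)·Δ·N² = 6/5
  k=2: +1/(2!·1!·1!·0!·0!·0!) = 1/2
Σ = 1/2  ⇒  CG² = 6/5·1/2² = 3/10
CG = +√(3/10) = +0.547723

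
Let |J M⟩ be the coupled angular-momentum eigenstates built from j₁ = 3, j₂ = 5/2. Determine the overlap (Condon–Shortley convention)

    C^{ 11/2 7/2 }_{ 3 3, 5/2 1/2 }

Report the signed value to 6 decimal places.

+0.426401

triangle: 0!×6!×5!/12! = 86400/479001600
(j±m)!: 6!×0!×3!×2!×9!×2! = 6270566400
prefactor² = (2J+1)×Δ×N² = 149299200/11
  k=0: +1/(0!×0!×0!×3!×6!×2!) = 1/8640
Σ = 1/8640  ⇒  CG² = 149299200/11×1/8640² = 2/11
CG = +√(2/11) = +0.426401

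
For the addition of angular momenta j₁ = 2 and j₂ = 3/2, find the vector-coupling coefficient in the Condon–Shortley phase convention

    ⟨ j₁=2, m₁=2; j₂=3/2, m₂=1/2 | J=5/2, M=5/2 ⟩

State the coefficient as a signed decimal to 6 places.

+0.755929  (= +√(4/7))

triangle: 1!×3!×2!/7! = 12/5040
(j±m)!: 4!×0!×2!×1!×5!×0! = 5760
prefactor² = (2J+1)×Δ×N² = 576/7
  k=0: +1/(0!×1!×0!×2!×3!×0!) = 1/12
Σ = 1/12  ⇒  CG² = 576/7×1/12² = 4/7
CG = +√(4/7) = +0.755929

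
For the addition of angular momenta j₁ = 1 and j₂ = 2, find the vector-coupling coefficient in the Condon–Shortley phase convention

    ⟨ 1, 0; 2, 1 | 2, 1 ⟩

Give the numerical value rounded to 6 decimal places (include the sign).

triangle: 1!*1!*3!/6! = 6/720
(j±m)!: 1!*1!*3!*1!*3!*1! = 36
prefactor² = (2J+1)*Δ*N² = 3/2
  k=0: +1/(0!*1!*1!*3!*0!*0!) = 1/6
  k=1: −1/(1!*0!*0!*2!*1!*1!) = -1/2
Σ = -1/3  ⇒  CG² = 3/2*(-1/3)² = 1/6
CG = −√(1/6) = -0.408248

−√(1/6) ≈ -0.408248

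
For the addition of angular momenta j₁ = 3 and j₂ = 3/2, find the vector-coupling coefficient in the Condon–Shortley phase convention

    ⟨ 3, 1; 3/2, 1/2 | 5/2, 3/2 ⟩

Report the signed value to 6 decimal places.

√[6·2!4!1!/8! · 4!2!2!1!4!1!] = √(576/35)
  +(−1)^1/∏(1,1,1,1,3,0)! = -1/6  (running -1/6)
  +(−1)^2/∏(2,0,0,0,4,1)! = 1/48  (running -7/48)
⟨..|..⟩ = √(576/35)·(-7/48) = -0.591608

-0.591608  (= −√(7/20))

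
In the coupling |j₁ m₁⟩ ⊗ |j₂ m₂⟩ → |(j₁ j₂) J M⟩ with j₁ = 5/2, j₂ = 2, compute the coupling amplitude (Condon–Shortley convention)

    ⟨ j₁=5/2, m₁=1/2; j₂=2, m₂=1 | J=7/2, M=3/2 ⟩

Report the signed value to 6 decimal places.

j₁+j₂−J=1  J+j₁−j₂=4  J−j₁+j₂=3  j₁+j₂+J+1=9
(j₁±m₁, j₂±m₂, J±M) = (3,2,3,1,5,2)
P² = 384/7
sum k=0..1:
  [0] +1/24 = 1/24
  [1] −1/12 = -1/12
S = -1/24
C² = P²·S² = 2/21 ; C = -0.308607

-0.308607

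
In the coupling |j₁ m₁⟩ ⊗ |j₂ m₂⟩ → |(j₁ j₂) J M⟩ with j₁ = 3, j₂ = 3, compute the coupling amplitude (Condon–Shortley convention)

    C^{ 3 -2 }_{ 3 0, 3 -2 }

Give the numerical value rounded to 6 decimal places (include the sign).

triangle: 3!*3!*3!/10! = 216/3628800
(j±m)!: 3!*3!*1!*5!*1!*5! = 518400
prefactor² = (2J+1)*Δ*N² = 216
  k=0: +1/(0!*3!*3!*1!*0!*2!) = 1/72
  k=1: −1/(1!*2!*2!*0!*1!*3!) = -1/24
Σ = -1/36  ⇒  CG² = 216*(-1/36)² = 1/6
CG = −√(1/6) = -0.408248

−√(1/6) = -0.408248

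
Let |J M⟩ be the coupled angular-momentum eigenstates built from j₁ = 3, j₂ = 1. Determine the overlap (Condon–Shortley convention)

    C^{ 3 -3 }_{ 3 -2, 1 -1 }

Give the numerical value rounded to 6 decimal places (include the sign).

+√(1/4) ≈ +0.500000

√[7·1!5!1!/8! · 1!5!0!2!0!6!] = √(3600)
  +(−1)^0/∏(0,1,5,0,0,1)! = 1/120  (running 1/120)
⟨..|..⟩ = √(3600)·(1/120) = +0.500000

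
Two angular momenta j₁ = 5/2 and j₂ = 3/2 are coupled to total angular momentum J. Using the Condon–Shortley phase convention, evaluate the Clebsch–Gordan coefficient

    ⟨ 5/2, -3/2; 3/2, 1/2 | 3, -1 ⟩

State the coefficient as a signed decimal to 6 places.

√[7·1!4!2!/8! · 1!4!2!1!2!4!] = √(96/5)
  +(−1)^0/∏(0,1,4,2,0,0)! = 1/48  (running 1/48)
  +(−1)^1/∏(1,0,3,1,1,1)! = -1/6  (running -7/48)
⟨..|..⟩ = √(96/5)·(-7/48) = -0.639010

-0.639010  (= −√(49/120))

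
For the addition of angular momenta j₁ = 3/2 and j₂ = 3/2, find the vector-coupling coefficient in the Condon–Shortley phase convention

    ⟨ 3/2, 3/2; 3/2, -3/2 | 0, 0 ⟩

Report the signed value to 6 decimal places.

triangle: 3!·0!·0!/4! = 6/24
(j±m)!: 3!·0!·0!·3!·0!·0! = 36
prefactor² = (2J+1)·Δ·N² = 9
  k=0: +1/(0!·3!·0!·0!·0!·0!) = 1/6
Σ = 1/6  ⇒  CG² = 9·1/6² = 1/4
CG = +√(1/4) = +0.500000

+√(1/4) = +0.500000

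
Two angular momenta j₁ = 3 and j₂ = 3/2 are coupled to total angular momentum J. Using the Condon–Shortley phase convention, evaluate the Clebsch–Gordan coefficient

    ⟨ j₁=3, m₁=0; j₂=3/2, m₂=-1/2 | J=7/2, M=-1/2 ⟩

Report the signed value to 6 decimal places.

triangle: 1!×5!×2!/9! = 240/362880
(j±m)!: 3!×3!×1!×2!×3!×4! = 10368
prefactor² = (2J+1)×Δ×N² = 384/7
  k=0: +1/(0!×1!×3!×1!×2!×1!) = 1/12
  k=1: −1/(1!×0!×2!×0!×3!×2!) = -1/24
Σ = 1/24  ⇒  CG² = 384/7×1/24² = 2/21
CG = +√(2/21) = +0.308607

+0.308607  (= +√(2/21))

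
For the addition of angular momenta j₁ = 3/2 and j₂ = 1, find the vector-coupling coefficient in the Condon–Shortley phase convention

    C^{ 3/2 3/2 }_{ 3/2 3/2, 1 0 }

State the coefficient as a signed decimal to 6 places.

+√(3/5) = +0.774597

j₁+j₂−J=1  J+j₁−j₂=2  J−j₁+j₂=1  j₁+j₂+J+1=5
(j₁±m₁, j₂±m₂, J±M) = (3,0,1,1,3,0)
P² = 12/5
sum k=0..0:
  [0] +1/2 = 1/2
S = 1/2
C² = P²·S² = 3/5 ; C = +0.774597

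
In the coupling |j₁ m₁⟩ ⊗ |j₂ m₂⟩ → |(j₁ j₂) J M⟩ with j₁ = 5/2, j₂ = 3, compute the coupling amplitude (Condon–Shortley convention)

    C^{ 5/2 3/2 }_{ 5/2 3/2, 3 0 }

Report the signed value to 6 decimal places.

-0.483046

j₁+j₂−J=3  J+j₁−j₂=2  J−j₁+j₂=3  j₁+j₂+J+1=9
(j₁±m₁, j₂±m₂, J±M) = (4,1,3,3,4,1)
P² = 864/35
sum k=0..1:
  [0] +1/36 = 1/36
  [1] −1/8 = -1/8
S = -7/72
C² = P²·S² = 7/30 ; C = -0.483046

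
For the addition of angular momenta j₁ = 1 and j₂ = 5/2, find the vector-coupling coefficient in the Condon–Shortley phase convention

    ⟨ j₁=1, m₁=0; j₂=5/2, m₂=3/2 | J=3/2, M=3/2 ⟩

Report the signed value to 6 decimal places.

√[4·2!0!3!/6! · 1!1!4!1!3!0!] = √(48/5)
  +(−1)^1/∏(1,1,0,3,0,0)! = -1/6  (running -1/6)
⟨..|..⟩ = √(48/5)·(-1/6) = -0.516398

−√(4/15) ≈ -0.516398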